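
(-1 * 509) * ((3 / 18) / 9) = -509 / 54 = -9.43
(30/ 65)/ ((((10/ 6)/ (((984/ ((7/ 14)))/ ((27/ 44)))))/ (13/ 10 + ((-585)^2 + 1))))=98780487872/ 325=303939962.68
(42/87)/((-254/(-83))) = 581/3683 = 0.16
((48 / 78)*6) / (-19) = -48 / 247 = -0.19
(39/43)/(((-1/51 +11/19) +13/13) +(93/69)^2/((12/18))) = 39982878/188867395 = 0.21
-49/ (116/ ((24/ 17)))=-294/ 493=-0.60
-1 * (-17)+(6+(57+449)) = 529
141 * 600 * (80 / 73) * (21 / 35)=4060800 / 73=55627.40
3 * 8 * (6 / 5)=144 / 5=28.80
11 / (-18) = -11 / 18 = -0.61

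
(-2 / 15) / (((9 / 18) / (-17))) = 68 / 15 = 4.53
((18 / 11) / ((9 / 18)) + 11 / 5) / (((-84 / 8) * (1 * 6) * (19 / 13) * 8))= -559 / 75240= -0.01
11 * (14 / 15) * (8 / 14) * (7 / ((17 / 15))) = 616 / 17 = 36.24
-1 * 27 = -27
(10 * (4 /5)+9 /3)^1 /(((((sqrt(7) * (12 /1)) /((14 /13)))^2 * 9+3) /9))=231 /18259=0.01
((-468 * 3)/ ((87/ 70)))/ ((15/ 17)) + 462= -23730/ 29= -818.28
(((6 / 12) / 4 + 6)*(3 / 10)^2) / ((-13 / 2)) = -441 / 5200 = -0.08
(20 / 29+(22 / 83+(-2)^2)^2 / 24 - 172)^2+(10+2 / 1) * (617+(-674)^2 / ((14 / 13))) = 5697737085312006807 / 1117548542908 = 5098424.69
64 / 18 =32 / 9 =3.56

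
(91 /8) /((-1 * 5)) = -91 /40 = -2.28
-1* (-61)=61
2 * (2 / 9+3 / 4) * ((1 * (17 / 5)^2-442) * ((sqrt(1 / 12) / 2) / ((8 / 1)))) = -25109 * sqrt(3) / 2880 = -15.10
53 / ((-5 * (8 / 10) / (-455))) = 24115 / 4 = 6028.75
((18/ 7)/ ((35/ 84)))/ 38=108/ 665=0.16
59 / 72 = 0.82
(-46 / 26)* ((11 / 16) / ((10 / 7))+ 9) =-34891 / 2080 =-16.77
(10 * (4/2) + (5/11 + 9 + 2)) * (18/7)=6228/77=80.88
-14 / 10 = -7 / 5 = -1.40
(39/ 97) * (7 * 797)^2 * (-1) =-1213884399/ 97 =-12514272.15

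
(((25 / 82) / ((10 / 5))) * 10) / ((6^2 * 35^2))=5 / 144648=0.00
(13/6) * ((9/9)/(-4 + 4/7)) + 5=629/144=4.37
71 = 71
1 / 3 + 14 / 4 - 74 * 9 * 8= -31945 / 6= -5324.17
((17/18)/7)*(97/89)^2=159953/998046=0.16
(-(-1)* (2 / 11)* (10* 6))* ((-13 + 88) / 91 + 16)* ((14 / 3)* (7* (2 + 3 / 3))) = 2572080 / 143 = 17986.57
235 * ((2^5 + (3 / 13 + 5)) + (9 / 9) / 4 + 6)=10217.98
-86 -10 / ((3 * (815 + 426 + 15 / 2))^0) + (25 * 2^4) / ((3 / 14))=5312 / 3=1770.67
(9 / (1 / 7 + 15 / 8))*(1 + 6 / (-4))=-252 / 113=-2.23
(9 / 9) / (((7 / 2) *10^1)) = 1 / 35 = 0.03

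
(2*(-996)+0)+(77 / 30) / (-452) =-27011597 / 13560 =-1992.01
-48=-48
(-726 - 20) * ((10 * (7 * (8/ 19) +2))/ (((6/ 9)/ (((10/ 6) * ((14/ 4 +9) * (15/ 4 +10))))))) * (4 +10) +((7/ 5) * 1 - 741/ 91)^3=-180864015756489/ 814625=-222021194.73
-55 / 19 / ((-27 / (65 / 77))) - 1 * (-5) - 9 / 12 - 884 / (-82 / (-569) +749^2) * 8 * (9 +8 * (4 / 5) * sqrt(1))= 10562022141709 / 2547293014980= 4.15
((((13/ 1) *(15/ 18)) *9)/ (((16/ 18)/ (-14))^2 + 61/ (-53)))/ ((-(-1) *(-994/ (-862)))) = -2525636295/ 34259062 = -73.72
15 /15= 1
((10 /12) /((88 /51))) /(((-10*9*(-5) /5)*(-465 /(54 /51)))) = -1 /81840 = -0.00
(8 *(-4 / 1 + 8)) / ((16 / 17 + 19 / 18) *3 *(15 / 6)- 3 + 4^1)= 6528 / 3259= 2.00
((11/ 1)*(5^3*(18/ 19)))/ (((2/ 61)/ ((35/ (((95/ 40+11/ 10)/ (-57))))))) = -3170475000/ 139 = -22809172.66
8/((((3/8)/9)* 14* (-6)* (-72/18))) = 4/7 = 0.57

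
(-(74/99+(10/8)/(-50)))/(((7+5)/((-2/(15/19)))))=54359/356400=0.15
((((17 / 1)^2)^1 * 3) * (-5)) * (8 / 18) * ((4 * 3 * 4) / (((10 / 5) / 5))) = -231200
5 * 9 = 45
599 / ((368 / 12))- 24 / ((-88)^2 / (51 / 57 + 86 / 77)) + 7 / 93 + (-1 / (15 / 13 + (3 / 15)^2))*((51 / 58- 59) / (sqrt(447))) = 1095575*sqrt(447) / 10059288 + 59377641959 / 3029217576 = 21.90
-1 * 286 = -286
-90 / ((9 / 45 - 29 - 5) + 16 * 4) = -450 / 151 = -2.98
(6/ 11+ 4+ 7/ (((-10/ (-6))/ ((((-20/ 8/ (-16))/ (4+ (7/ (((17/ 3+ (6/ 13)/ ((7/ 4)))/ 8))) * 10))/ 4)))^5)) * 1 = 176547654615067502996648017948891214789/ 38840484015314850613474326811926069248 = 4.55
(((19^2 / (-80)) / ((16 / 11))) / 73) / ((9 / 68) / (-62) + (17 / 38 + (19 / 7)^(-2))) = -755470837 / 10327677920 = -0.07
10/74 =5/37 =0.14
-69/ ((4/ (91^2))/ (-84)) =11999169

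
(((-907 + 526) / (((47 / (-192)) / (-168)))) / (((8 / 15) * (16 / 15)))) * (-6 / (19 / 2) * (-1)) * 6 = -1741763.05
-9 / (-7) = 9 / 7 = 1.29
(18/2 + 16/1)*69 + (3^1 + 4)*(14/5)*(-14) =7253/5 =1450.60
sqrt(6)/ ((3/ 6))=2*sqrt(6)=4.90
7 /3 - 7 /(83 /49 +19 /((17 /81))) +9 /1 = 2594455 /230466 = 11.26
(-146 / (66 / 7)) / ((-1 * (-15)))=-511 / 495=-1.03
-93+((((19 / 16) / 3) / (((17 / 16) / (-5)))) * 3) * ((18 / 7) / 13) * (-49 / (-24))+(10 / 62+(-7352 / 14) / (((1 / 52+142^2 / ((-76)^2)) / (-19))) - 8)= 2739.37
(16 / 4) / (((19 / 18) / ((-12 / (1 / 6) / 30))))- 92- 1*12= -10744 / 95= -113.09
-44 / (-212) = 11 / 53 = 0.21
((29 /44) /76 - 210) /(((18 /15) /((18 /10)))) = -2106633 /6688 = -314.99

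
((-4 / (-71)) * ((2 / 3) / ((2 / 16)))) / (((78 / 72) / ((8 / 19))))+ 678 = 11892134 / 17537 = 678.12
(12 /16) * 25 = 75 /4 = 18.75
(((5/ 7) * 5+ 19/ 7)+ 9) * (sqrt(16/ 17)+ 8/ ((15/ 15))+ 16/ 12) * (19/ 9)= 8132 * sqrt(17)/ 1071+ 8132/ 27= 332.49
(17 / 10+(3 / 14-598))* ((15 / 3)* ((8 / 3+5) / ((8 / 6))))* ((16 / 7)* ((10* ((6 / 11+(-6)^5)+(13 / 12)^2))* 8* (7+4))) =118181635927780 / 441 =267985568997.23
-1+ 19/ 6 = 13/ 6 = 2.17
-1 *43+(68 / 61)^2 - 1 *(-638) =2218619 / 3721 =596.24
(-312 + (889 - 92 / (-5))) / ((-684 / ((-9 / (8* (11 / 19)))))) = 2977 / 1760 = 1.69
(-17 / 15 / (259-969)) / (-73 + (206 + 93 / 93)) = 17 / 1427100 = 0.00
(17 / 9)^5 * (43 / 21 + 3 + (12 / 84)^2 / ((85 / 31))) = 5275436923 / 43401015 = 121.55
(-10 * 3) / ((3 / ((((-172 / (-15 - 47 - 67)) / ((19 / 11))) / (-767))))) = 0.01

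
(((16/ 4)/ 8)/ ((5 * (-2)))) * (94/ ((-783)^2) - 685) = 419965871/ 12261780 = 34.25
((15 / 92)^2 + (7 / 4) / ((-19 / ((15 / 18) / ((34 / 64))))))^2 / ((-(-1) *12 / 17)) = 0.02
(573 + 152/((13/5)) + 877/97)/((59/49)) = 39576026/74399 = 531.94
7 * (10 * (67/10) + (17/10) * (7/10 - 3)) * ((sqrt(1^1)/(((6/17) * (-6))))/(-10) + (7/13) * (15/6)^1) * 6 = 95995641/26000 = 3692.14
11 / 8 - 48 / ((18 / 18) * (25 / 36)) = -13549 / 200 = -67.74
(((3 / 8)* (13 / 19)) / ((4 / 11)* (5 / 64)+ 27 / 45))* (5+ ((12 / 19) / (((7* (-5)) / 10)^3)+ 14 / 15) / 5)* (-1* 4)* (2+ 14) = -46376350592 / 342370595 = -135.46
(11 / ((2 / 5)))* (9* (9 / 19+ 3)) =16335 / 19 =859.74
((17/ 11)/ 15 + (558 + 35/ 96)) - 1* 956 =-699657/ 1760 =-397.53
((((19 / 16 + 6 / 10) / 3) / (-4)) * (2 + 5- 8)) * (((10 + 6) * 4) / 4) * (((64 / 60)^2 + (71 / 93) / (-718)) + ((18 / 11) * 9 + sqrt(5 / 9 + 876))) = 11361012689 / 300483000 + 1001 * sqrt(161) / 180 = 108.37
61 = 61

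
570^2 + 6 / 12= 649801 / 2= 324900.50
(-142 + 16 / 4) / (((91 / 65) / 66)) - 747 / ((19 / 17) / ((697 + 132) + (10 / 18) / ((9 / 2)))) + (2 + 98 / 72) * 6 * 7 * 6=-559818.65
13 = 13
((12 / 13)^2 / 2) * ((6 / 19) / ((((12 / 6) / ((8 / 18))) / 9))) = 0.27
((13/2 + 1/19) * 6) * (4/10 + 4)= 16434/95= 172.99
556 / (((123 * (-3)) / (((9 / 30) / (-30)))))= 139 / 9225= 0.02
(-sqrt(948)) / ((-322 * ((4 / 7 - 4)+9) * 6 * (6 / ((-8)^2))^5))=16777216 * sqrt(237) / 653913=394.98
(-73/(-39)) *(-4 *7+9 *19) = 803/3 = 267.67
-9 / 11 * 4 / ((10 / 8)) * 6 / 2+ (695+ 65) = 752.15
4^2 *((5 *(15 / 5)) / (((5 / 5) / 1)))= 240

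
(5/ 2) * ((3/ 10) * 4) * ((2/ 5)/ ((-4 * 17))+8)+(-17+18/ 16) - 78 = -47527/ 680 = -69.89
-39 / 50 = -0.78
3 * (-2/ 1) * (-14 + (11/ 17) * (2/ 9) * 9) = 1296/ 17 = 76.24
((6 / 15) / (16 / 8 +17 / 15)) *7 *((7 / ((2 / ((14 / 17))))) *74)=152292 / 799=190.60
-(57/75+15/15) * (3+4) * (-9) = 2772/25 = 110.88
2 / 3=0.67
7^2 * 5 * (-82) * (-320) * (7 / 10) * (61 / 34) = 137254880 / 17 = 8073816.47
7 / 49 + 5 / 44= 79 / 308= 0.26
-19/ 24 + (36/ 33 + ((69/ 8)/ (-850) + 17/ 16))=151649/ 112200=1.35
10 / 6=5 / 3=1.67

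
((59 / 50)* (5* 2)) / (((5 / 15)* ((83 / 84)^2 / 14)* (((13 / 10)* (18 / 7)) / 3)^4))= 194356148000 / 590270187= 329.27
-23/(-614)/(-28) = -23/17192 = -0.00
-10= -10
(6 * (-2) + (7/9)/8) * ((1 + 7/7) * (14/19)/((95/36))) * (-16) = 191968/1805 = 106.35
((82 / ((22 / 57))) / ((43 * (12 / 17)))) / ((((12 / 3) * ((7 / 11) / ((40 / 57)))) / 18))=10455 / 301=34.73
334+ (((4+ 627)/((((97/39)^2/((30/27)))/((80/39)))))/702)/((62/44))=7896636466/23625999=334.24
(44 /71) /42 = 22 /1491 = 0.01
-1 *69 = -69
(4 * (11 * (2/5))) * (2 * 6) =1056/5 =211.20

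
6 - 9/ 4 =15/ 4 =3.75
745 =745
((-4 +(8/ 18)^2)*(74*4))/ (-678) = 1.66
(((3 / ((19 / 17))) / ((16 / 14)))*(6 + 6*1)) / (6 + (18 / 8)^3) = 1.62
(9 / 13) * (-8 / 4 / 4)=-9 / 26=-0.35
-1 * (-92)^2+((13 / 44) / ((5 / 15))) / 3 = -372403 / 44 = -8463.70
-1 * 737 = -737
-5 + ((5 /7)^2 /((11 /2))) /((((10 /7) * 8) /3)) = -3065 /616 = -4.98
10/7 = 1.43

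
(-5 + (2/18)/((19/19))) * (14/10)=-308/45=-6.84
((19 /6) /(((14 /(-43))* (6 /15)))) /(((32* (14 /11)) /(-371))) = 2381555 /10752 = 221.50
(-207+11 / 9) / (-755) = 1852 / 6795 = 0.27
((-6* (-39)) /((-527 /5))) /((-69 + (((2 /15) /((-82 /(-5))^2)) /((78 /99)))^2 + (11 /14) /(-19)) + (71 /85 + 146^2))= -0.00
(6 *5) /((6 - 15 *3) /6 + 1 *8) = 20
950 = 950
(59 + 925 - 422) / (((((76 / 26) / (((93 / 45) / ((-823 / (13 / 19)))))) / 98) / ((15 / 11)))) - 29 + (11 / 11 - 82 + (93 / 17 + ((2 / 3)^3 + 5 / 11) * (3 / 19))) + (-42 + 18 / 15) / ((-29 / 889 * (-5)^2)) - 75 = -314532225821131 / 1812588265125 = -173.53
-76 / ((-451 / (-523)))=-39748 / 451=-88.13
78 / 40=39 / 20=1.95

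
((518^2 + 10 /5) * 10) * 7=18782820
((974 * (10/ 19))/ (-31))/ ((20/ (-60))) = 29220/ 589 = 49.61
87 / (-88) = -87 / 88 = -0.99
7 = 7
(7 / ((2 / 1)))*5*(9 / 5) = 63 / 2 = 31.50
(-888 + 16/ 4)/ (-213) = 884/ 213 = 4.15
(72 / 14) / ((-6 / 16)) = -96 / 7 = -13.71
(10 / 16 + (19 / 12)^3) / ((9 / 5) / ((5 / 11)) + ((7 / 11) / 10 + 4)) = 2183225 / 3812832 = 0.57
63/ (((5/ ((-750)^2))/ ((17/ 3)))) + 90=40162590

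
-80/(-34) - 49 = -793/17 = -46.65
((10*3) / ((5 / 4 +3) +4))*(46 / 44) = 460 / 121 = 3.80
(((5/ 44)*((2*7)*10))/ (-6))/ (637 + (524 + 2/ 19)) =-3325/ 1456026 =-0.00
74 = 74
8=8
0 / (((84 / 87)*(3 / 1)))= 0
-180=-180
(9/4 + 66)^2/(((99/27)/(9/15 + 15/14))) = 3737097/1760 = 2123.35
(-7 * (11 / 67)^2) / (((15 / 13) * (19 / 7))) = -77077 / 1279365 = -0.06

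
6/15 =2/5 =0.40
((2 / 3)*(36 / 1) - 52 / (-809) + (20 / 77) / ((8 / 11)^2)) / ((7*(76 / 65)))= 144619215 / 48203456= 3.00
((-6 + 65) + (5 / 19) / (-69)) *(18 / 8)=58008 / 437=132.74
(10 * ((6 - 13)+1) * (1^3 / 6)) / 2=-5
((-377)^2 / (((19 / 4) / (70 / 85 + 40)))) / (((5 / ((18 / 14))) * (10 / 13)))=23081181084 / 56525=408335.80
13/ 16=0.81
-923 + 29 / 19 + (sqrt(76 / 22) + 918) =-66 / 19 + sqrt(418) / 11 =-1.62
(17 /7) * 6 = 102 /7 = 14.57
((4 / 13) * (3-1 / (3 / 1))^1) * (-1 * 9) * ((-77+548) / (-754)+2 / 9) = 43696 / 14703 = 2.97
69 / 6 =23 / 2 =11.50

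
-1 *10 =-10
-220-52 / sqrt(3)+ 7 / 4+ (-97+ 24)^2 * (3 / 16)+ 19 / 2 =12647 / 16-52 * sqrt(3) / 3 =760.42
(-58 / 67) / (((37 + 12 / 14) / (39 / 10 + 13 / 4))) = -29029 / 177550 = -0.16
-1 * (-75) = 75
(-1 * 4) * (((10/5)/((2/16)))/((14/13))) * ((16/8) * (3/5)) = -2496/35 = -71.31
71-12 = 59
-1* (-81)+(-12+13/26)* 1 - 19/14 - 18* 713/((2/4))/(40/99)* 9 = -571686.56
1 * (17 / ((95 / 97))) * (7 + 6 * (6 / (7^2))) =134.26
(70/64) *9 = 315/32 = 9.84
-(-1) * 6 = 6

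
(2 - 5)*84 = -252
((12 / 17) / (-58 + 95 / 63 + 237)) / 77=0.00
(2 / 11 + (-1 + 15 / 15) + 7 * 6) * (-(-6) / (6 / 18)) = 8352 / 11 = 759.27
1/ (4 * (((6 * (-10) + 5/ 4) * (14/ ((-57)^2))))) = -3249/ 3290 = -0.99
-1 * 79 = -79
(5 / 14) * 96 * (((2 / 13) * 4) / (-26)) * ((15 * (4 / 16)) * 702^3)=-7369315200 / 7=-1052759314.29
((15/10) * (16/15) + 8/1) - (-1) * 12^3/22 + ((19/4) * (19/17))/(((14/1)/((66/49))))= 113729967/1282820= 88.66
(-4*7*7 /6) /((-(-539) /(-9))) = 6 /11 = 0.55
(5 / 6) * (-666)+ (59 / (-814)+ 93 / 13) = -5798075 / 10582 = -547.92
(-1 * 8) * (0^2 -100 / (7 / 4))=3200 / 7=457.14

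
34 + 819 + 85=938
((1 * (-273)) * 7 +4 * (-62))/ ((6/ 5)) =-10795/ 6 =-1799.17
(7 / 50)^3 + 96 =12000343 / 125000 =96.00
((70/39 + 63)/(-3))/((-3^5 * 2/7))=17689/56862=0.31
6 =6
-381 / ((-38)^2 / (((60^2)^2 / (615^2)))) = -5486400 / 606841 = -9.04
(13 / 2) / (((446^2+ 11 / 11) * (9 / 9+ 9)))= 13 / 3978340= 0.00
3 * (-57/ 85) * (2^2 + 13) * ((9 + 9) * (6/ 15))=-246.24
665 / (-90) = -133 / 18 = -7.39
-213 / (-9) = 71 / 3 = 23.67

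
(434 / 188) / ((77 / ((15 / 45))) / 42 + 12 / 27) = 1953 / 5029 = 0.39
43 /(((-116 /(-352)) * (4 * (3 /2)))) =1892 /87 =21.75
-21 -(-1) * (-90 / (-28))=-17.79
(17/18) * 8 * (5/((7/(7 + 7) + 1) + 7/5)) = 3400/261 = 13.03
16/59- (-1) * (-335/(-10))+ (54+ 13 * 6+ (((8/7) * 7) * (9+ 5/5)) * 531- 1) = 5032083/118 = 42644.77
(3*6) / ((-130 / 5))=-9 / 13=-0.69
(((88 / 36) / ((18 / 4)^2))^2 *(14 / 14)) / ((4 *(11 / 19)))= 0.01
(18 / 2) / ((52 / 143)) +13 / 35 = 3517 / 140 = 25.12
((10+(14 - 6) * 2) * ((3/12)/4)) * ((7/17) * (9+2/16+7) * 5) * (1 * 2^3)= 58695/136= 431.58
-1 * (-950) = 950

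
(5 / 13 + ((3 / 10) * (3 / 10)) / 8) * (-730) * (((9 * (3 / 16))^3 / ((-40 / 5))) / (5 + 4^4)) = 657283167 / 988282880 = 0.67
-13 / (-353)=13 / 353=0.04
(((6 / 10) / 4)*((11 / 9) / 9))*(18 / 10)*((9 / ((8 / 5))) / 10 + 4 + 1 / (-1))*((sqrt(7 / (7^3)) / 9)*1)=0.00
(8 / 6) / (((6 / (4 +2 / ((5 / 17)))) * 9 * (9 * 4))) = 1 / 135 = 0.01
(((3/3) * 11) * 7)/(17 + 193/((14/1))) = 1078/431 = 2.50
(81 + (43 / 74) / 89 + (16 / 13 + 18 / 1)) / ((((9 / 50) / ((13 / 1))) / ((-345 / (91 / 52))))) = -98694345500 / 69153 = -1427188.20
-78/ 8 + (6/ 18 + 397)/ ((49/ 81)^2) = 10333977/ 9604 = 1076.01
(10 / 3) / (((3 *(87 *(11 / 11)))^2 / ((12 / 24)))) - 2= -408721 / 204363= -2.00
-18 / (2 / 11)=-99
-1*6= -6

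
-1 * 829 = -829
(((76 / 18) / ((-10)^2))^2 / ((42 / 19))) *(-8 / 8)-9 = -76551859 / 8505000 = -9.00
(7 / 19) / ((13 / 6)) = 42 / 247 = 0.17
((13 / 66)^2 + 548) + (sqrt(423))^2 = 4229845 / 4356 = 971.04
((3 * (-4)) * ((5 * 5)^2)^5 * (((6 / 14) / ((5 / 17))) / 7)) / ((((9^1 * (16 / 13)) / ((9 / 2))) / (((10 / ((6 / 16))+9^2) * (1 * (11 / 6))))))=-14976749420166015625 / 784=-19102996709395428.09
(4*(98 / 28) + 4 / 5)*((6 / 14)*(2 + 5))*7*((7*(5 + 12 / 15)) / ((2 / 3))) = 473193 / 25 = 18927.72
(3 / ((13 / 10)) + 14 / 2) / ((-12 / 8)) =-242 / 39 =-6.21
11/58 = 0.19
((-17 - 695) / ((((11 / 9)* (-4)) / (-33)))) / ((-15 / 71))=113742 / 5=22748.40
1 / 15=0.07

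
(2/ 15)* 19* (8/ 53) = 304/ 795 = 0.38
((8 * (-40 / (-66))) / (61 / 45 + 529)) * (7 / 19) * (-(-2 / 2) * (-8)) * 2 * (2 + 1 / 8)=-285600 / 2493997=-0.11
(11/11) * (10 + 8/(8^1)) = 11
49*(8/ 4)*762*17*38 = 48240696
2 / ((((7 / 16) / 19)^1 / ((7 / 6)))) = 304 / 3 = 101.33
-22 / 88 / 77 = -1 / 308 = -0.00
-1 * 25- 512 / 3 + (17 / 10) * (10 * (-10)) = -1097 / 3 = -365.67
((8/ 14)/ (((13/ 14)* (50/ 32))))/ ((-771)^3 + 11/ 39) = -192/ 223428080225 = -0.00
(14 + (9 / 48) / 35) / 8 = 7843 / 4480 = 1.75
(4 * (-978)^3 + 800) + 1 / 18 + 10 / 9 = -3741764606.83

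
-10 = -10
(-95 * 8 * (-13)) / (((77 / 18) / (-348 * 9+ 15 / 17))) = -860567760 / 119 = -7231661.85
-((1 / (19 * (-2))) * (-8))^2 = -16 / 361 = -0.04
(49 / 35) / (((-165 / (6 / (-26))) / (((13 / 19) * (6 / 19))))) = 42 / 99275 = 0.00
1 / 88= 0.01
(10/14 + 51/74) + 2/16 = 3167/2072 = 1.53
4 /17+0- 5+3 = -30 /17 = -1.76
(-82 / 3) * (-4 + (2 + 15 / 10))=41 / 3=13.67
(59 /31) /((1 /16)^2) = 15104 /31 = 487.23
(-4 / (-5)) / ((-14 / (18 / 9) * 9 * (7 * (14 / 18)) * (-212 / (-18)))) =-18 / 90895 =-0.00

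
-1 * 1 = -1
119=119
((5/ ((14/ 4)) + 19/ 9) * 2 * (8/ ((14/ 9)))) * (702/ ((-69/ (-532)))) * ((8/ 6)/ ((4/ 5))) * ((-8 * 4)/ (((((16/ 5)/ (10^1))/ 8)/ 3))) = -126906624000/ 161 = -788239900.62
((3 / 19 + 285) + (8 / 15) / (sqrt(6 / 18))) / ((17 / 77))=616 * sqrt(3) / 255 + 417186 / 323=1295.78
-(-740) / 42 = 370 / 21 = 17.62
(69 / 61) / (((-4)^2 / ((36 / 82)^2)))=5589 / 410164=0.01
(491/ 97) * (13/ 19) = 3.46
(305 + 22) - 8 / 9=2935 / 9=326.11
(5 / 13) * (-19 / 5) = -19 / 13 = -1.46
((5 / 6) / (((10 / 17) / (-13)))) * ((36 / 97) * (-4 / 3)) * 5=4420 / 97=45.57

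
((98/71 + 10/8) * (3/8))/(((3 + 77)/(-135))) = -60507/36352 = -1.66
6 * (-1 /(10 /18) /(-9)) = 6 /5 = 1.20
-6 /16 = -3 /8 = -0.38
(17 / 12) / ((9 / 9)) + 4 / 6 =25 / 12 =2.08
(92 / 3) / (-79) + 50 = 11758 / 237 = 49.61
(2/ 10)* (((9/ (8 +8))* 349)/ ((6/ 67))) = 70149/ 160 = 438.43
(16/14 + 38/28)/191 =5/382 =0.01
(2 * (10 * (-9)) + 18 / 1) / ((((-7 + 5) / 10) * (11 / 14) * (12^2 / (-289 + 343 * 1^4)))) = 8505 / 22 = 386.59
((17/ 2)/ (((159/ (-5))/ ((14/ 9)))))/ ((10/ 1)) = -119/ 2862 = -0.04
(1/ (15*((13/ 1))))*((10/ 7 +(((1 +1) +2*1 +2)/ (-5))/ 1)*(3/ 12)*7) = 2/ 975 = 0.00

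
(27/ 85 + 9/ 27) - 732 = -186494/ 255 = -731.35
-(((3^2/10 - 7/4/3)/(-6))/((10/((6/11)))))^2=-361/43560000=-0.00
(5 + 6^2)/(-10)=-41/10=-4.10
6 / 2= 3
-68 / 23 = -2.96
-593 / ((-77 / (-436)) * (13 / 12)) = -3102576 / 1001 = -3099.48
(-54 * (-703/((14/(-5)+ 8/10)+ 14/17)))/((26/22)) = -3549447/130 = -27303.44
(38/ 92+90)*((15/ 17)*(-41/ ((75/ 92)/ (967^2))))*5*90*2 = -57402158828760/ 17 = -3376597578162.35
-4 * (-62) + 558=806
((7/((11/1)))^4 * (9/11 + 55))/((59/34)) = 50123276/9502009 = 5.28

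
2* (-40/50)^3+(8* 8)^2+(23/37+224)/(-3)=55778917/13875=4020.10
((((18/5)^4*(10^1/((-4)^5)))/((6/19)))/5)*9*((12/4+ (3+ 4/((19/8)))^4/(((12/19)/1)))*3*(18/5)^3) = -180765134118531/180500000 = -1001468.89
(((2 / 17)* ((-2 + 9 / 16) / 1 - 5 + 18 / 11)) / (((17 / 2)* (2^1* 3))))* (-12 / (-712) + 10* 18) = -820495 / 411536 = -1.99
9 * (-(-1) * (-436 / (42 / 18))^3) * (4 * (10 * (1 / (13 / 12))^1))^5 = -4029591731526057.05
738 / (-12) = -123 / 2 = -61.50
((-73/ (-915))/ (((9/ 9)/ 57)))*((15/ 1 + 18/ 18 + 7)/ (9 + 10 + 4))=1387/ 305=4.55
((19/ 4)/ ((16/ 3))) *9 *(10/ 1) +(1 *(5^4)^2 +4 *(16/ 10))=62513849/ 160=390711.56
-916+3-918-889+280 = -2440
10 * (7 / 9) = 70 / 9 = 7.78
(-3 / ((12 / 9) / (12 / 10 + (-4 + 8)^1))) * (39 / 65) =-351 / 50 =-7.02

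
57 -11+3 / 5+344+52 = 2213 / 5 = 442.60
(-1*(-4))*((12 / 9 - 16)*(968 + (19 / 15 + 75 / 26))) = -33364232 / 585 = -57032.88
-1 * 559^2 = -312481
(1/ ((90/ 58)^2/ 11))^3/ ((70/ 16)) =6333678722008/ 290631796875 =21.79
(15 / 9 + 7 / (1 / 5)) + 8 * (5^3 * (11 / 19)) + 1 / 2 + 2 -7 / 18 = 105631 / 171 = 617.73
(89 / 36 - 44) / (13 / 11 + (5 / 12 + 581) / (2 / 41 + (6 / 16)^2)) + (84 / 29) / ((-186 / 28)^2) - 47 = -52718106113563 / 1122907000508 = -46.95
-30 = -30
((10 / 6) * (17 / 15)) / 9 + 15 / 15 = 98 / 81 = 1.21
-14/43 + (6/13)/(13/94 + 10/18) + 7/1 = 2408365/328133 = 7.34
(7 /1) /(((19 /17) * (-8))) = -119 /152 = -0.78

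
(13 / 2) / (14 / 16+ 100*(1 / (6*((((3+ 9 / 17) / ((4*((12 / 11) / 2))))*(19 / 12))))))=10868 / 12343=0.88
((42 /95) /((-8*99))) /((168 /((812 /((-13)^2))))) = -203 /12715560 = -0.00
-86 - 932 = -1018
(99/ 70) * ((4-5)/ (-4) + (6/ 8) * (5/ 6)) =99/ 80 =1.24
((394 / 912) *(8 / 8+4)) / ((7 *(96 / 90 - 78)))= -0.00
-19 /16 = -1.19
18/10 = 9/5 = 1.80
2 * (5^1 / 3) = 10 / 3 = 3.33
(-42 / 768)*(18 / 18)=-7 / 128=-0.05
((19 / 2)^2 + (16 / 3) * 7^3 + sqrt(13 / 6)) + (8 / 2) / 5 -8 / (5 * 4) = sqrt(78) / 6 + 115199 / 60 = 1921.46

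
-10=-10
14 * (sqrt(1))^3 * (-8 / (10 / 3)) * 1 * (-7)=1176 / 5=235.20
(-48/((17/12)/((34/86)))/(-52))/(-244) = -36/34099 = -0.00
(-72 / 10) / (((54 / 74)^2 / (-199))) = 1089724 / 405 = 2690.68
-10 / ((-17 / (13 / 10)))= 0.76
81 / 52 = 1.56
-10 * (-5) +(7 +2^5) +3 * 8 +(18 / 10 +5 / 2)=1173 / 10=117.30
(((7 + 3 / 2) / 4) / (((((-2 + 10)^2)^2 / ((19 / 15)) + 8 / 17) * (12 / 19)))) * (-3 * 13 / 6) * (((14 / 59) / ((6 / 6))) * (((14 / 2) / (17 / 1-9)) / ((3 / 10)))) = -332287865 / 71001547776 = -0.00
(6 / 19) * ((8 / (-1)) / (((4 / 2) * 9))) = -8 / 57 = -0.14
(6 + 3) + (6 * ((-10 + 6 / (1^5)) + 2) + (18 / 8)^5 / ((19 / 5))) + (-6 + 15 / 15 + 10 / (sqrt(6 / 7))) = 139597 / 19456 + 5 * sqrt(42) / 3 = 17.98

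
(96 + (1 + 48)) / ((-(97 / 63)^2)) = -575505 / 9409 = -61.17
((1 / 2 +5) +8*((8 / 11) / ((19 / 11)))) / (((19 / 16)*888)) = 337 / 40071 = 0.01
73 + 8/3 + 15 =272/3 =90.67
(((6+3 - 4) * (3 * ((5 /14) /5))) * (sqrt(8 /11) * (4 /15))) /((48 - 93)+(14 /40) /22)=-160 * sqrt(22) /138551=-0.01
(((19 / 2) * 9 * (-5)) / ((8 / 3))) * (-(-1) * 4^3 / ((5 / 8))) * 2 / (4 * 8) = -1026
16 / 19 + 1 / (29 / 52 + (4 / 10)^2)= 39628 / 17727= 2.24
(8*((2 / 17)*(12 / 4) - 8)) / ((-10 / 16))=97.88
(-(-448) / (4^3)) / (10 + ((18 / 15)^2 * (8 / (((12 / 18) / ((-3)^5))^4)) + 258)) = 175 / 5083731663358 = 0.00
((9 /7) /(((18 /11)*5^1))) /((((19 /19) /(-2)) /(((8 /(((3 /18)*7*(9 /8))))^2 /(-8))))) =22528 /15435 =1.46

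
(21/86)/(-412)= -21/35432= -0.00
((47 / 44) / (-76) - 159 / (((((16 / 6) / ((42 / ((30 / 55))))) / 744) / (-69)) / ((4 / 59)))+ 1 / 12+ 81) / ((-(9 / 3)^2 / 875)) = -8275589020157375 / 5326992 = -1553520076.65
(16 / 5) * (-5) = -16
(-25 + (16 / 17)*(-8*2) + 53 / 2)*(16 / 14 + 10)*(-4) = 71916 / 119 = 604.34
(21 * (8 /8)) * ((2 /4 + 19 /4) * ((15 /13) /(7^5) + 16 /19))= 31465269 /338884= 92.85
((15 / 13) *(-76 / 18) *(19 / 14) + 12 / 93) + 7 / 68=-6.38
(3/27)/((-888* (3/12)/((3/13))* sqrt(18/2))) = -1/25974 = -0.00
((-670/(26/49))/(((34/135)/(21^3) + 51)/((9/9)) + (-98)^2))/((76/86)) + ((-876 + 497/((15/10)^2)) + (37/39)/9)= -105481873467995419/161003250875142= -655.15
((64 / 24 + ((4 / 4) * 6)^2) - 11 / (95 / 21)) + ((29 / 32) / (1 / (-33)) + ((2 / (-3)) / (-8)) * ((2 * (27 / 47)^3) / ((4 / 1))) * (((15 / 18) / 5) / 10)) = 6.33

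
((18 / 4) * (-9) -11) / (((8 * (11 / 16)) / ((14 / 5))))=-1442 / 55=-26.22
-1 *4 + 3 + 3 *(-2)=-7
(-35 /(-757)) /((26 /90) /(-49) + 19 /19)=77175 /1659344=0.05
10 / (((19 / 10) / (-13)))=-1300 / 19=-68.42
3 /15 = 1 /5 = 0.20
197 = 197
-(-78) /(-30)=-13 /5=-2.60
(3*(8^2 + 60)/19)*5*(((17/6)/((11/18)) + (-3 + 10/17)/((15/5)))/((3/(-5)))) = -6665000/10659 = -625.29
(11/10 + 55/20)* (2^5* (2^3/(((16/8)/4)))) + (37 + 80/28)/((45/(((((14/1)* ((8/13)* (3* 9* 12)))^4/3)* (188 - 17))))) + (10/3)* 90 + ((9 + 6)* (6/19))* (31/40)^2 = 53226047344836707864389/17365088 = 3065118204113719.89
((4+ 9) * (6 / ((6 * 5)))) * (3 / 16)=39 / 80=0.49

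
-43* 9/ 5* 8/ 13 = -3096/ 65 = -47.63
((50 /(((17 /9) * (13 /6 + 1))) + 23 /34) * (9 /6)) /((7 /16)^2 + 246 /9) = 3362112 /6827897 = 0.49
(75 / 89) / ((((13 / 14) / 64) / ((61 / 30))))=136640 / 1157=118.10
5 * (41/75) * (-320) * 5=-4373.33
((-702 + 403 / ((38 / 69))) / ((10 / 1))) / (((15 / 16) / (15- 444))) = -646932 / 475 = -1361.96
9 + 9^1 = 18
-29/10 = -2.90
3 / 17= 0.18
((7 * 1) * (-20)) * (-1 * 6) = 840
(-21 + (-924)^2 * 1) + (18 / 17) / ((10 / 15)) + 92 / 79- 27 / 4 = 4586350387 / 5372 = 853751.00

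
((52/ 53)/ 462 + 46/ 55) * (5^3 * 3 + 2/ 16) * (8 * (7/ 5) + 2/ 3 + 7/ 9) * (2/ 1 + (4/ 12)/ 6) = 202681610024/ 24792075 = 8175.26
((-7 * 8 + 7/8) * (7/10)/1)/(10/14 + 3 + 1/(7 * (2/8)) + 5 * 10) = -21609/30400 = -0.71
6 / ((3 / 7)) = 14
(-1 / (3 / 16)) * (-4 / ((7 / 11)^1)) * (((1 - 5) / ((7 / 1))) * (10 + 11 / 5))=-171776 / 735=-233.71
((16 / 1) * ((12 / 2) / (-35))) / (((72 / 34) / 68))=-88.08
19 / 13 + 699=9106 / 13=700.46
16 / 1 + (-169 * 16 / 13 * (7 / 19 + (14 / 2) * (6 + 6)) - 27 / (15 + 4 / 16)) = -20322372 / 1159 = -17534.40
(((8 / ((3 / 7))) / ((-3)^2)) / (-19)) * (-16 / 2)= 448 / 513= 0.87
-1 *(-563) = 563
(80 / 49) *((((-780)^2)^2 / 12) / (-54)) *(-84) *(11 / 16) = 377005200000 / 7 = 53857885714.29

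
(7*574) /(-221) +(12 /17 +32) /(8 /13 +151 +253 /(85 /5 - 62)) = -169466464 /9437363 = -17.96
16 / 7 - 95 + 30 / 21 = -639 / 7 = -91.29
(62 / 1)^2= 3844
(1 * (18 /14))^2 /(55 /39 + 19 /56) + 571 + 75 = 17303834 /26747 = 646.94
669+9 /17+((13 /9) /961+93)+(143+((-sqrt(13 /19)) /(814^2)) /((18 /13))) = 133142927 /147033-13* sqrt(247) /226607832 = 905.53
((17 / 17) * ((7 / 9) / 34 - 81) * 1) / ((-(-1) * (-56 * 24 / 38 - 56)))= 470801 / 531216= 0.89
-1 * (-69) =69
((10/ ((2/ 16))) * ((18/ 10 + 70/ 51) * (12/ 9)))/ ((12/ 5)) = 64720/ 459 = 141.00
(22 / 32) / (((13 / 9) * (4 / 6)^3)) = 2673 / 1664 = 1.61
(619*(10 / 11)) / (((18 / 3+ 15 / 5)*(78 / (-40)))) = -123800 / 3861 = -32.06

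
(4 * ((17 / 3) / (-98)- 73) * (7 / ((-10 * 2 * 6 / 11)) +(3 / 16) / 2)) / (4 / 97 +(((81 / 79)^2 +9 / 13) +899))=44456889741277 / 250103001531600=0.18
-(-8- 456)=464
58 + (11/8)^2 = 3833/64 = 59.89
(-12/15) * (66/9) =-5.87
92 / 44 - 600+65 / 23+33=-142207 / 253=-562.08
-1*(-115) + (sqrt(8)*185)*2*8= 115 + 5920*sqrt(2)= 8487.14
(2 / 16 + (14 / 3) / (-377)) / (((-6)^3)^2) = 1019 / 422143488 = 0.00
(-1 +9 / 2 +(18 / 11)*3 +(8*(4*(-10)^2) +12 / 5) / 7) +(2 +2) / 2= 360279 / 770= 467.89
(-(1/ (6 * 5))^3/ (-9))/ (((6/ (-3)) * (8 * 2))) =-1/ 7776000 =-0.00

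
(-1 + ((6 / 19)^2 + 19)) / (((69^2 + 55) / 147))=68607 / 124184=0.55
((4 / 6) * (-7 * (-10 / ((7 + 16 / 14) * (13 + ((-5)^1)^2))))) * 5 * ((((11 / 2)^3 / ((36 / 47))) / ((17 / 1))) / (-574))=-10947475 / 652191264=-0.02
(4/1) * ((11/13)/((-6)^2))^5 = 161051/5612666971392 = 0.00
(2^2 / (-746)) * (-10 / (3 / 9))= 60 / 373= 0.16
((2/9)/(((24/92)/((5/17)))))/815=23/74817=0.00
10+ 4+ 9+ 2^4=39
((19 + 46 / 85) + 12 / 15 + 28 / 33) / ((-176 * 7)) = -0.02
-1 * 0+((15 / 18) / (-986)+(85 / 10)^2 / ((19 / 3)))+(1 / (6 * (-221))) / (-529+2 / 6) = 11.41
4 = 4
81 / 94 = 0.86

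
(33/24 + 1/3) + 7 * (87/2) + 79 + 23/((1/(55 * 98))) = 2984525/24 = 124355.21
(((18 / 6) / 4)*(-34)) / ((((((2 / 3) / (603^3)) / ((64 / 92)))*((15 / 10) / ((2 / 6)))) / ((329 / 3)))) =-3270133540296 / 23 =-142179719143.30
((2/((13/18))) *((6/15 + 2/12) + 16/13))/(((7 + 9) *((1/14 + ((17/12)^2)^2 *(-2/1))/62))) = -1182861792/489646235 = -2.42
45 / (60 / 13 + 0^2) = 39 / 4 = 9.75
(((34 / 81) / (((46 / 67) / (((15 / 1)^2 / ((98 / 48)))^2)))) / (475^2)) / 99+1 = 219363429 / 219290533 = 1.00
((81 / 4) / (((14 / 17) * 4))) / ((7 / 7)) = 1377 / 224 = 6.15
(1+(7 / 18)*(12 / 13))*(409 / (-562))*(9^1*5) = -325155 / 7306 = -44.51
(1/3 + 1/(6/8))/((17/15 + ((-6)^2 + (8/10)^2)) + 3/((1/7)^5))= 0.00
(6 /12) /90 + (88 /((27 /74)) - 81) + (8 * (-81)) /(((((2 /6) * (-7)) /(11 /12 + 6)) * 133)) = 87795133 /502740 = 174.63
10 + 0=10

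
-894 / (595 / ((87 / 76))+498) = -38889 / 44273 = -0.88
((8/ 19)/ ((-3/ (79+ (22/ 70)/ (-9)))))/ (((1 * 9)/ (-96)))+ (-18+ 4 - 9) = 5128849/ 53865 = 95.22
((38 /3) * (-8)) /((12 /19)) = -1444 /9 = -160.44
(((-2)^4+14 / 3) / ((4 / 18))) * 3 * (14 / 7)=558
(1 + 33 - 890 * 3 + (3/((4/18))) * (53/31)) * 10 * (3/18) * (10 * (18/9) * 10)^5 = -129600800000000000/93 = -1393556989247311.83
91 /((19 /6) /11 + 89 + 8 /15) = 30030 /29641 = 1.01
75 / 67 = 1.12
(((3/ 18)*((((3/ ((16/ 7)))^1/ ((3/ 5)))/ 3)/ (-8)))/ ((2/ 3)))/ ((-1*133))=5/ 29184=0.00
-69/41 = -1.68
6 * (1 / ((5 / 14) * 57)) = 28 / 95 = 0.29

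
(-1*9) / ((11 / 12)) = -108 / 11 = -9.82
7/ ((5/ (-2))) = -14/ 5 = -2.80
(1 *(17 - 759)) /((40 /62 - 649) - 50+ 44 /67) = 220162 /207017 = 1.06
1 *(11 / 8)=11 / 8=1.38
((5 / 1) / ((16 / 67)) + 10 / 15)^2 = 1075369 / 2304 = 466.74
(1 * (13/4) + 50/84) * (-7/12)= -323/144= -2.24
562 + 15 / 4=2263 / 4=565.75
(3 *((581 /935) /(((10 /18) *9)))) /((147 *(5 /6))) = 498 /163625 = 0.00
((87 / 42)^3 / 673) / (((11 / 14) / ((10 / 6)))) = 121945 / 4352964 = 0.03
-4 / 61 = -0.07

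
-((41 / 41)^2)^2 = -1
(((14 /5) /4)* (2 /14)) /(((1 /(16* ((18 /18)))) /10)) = 16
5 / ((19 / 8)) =2.11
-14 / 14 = -1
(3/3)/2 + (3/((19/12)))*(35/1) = 2539/38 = 66.82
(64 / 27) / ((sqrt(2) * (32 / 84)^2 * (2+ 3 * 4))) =7 * sqrt(2) / 12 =0.82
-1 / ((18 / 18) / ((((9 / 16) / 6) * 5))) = -15 / 32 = -0.47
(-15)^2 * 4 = 900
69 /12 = 23 /4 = 5.75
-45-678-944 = -1667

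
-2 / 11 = -0.18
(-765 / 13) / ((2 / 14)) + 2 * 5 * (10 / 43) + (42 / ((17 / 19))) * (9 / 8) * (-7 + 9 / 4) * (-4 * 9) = 327690479 / 38012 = 8620.71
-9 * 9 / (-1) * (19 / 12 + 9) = 3429 / 4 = 857.25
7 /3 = 2.33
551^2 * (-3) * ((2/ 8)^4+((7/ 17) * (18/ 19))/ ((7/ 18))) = -3991570179/ 4352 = -917180.65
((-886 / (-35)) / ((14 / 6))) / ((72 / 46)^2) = 234347 / 52920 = 4.43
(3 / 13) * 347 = 1041 / 13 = 80.08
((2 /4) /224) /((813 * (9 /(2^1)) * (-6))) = -1 /9834048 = -0.00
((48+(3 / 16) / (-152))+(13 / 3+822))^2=40693261282129 / 53231616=764456.62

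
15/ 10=3/ 2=1.50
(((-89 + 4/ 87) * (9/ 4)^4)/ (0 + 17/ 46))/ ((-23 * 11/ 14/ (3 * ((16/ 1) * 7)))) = 2488003371/ 21692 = 114696.82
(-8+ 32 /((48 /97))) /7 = 8.10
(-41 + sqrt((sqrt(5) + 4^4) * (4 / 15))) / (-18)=41 / 18- sqrt(15 * sqrt(5) + 3840) / 135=1.82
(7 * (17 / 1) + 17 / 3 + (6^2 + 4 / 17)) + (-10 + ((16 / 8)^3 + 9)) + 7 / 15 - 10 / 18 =128377 / 765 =167.81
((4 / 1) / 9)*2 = 0.89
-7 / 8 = -0.88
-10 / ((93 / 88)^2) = -77440 / 8649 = -8.95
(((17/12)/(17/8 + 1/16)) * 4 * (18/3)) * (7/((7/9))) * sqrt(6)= 4896 * sqrt(6)/35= 342.65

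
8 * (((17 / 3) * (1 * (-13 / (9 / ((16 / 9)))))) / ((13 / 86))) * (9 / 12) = -46784 / 81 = -577.58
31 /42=0.74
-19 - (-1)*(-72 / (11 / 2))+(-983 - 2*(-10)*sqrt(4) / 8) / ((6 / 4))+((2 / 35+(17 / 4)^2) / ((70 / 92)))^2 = -123567397229 / 1056440000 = -116.97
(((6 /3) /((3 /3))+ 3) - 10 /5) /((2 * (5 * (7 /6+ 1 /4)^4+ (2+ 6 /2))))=31104 /521285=0.06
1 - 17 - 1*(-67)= 51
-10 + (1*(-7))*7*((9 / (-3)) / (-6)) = -69 / 2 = -34.50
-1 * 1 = -1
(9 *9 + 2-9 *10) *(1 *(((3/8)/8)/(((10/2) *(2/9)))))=-189/640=-0.30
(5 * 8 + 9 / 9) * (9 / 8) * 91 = 33579 / 8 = 4197.38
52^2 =2704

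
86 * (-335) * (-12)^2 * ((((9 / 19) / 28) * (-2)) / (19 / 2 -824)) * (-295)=50839.06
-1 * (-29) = 29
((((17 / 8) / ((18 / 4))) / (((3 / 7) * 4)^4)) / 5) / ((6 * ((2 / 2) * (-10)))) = -0.00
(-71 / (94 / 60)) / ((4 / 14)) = -7455 / 47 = -158.62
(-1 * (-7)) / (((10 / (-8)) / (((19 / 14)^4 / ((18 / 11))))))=-1433531 / 123480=-11.61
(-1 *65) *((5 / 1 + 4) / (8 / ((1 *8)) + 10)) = -53.18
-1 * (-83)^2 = -6889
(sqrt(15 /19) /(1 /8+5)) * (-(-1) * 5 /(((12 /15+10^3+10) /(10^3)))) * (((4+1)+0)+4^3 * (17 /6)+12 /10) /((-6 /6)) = -56260000 * sqrt(285) /5905599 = -160.83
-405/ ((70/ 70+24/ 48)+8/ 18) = -1458/ 7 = -208.29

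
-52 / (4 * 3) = -13 / 3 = -4.33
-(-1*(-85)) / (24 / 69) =-1955 / 8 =-244.38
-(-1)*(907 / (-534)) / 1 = -907 / 534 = -1.70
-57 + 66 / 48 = -445 / 8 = -55.62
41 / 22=1.86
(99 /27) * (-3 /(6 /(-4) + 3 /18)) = 33 /4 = 8.25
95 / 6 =15.83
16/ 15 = 1.07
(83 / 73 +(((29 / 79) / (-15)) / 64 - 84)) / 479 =-458758277 / 2651897280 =-0.17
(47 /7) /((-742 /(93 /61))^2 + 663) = 406503 /14380680517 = 0.00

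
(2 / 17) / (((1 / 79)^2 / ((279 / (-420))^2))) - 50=45648409 / 166600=274.00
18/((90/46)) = 46/5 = 9.20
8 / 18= 4 / 9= 0.44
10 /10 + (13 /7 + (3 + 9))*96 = 9319 /7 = 1331.29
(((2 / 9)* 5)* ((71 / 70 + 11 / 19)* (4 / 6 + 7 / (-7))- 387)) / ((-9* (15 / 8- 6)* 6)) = -6184996 / 3199581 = -1.93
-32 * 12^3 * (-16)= 884736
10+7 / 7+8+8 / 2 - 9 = 14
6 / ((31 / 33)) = 198 / 31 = 6.39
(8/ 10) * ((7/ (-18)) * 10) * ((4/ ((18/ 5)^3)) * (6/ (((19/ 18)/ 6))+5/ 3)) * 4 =-14273000/ 373977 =-38.17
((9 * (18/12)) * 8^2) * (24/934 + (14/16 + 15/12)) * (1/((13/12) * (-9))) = -1157040/6071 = -190.58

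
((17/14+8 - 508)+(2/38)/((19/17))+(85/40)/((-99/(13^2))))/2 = -1005427571/4002768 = -251.18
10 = 10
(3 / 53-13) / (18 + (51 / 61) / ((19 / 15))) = -795074 / 1146231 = -0.69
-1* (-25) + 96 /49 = 1321 /49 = 26.96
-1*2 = -2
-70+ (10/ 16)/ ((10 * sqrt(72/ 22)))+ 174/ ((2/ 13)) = sqrt(11)/ 96+ 1061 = 1061.03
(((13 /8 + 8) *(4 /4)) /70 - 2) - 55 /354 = -28573 /14160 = -2.02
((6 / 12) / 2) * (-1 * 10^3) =-250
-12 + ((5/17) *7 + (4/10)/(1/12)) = -437/85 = -5.14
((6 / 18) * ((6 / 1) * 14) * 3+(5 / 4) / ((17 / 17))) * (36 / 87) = 1023 / 29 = 35.28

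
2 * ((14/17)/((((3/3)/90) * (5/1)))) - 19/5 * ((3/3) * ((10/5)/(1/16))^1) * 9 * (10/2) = -92520/17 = -5442.35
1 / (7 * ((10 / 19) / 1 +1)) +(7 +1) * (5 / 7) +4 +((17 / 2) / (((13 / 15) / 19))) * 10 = 4943558 / 2639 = 1873.27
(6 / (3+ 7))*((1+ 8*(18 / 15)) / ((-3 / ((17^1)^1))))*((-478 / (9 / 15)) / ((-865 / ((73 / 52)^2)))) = -65.42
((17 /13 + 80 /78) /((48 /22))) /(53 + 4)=77 /4104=0.02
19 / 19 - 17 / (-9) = 26 / 9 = 2.89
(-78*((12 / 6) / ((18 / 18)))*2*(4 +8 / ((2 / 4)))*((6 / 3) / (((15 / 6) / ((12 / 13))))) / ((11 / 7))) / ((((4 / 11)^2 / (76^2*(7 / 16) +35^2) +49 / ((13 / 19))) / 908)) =-654762780672 / 17611115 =-37178.95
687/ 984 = 229/ 328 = 0.70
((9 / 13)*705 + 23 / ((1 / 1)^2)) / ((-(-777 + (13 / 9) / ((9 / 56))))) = 538164 / 808717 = 0.67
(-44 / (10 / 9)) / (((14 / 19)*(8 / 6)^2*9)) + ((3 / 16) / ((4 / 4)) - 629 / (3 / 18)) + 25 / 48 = -3776.65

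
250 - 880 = -630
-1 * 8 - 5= -13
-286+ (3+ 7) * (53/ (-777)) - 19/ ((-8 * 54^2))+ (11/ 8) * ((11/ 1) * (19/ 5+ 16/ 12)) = -6315037039/ 30209760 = -209.04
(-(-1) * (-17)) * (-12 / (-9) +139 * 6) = -42602 / 3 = -14200.67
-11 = -11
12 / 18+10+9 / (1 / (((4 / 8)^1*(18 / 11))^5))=6747955 / 483153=13.97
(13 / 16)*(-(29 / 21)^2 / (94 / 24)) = -10933 / 27636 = -0.40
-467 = -467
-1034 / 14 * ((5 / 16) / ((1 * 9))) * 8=-2585 / 126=-20.52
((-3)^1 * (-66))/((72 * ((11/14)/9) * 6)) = 21/4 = 5.25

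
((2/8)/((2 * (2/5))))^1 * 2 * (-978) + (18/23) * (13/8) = -28059/46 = -609.98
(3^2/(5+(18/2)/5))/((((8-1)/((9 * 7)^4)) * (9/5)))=1654722.79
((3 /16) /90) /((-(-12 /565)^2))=-63845 /13824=-4.62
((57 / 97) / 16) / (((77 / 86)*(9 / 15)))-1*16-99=-6867395 / 59752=-114.93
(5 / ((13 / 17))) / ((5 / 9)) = 11.77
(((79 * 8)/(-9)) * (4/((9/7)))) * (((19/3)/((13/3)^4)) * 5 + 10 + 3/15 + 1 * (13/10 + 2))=-254388848/85683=-2968.95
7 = 7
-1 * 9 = -9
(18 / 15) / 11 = 6 / 55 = 0.11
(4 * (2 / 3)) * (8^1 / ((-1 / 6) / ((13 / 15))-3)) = -1664 / 249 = -6.68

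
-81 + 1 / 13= -1052 / 13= -80.92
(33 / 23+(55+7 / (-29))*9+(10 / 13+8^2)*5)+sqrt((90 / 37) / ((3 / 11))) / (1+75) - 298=sqrt(12210) / 2812+4509861 / 8671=520.15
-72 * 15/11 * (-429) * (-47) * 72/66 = -23755680/11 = -2159607.27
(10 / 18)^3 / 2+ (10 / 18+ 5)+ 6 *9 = 86957 / 1458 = 59.64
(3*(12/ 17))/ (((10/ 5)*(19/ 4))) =72/ 323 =0.22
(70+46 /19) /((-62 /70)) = -48160 /589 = -81.77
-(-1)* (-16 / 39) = -16 / 39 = -0.41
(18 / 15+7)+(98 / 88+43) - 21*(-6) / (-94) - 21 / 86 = 50.73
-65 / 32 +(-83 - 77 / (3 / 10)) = -32803 / 96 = -341.70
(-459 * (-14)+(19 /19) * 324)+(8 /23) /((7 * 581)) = 631401758 /93541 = 6750.00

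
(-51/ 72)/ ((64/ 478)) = -4063/ 768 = -5.29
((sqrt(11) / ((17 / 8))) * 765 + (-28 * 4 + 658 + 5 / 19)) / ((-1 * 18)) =-20 * sqrt(11)-10379 / 342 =-96.68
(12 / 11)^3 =1728 / 1331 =1.30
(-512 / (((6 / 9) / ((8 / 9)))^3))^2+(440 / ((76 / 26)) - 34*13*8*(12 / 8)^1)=20329713892 / 13851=1467743.40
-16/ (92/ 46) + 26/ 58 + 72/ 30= -747/ 145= -5.15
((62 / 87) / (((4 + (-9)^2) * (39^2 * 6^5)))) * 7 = 217 / 43731426960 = 0.00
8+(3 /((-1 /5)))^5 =-759367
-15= -15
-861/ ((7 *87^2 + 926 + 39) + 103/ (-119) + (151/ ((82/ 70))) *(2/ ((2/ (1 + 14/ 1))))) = -1400273/ 90880598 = -0.02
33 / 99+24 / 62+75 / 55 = 2.08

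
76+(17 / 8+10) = 705 / 8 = 88.12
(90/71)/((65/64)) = 1152/923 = 1.25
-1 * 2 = -2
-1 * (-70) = 70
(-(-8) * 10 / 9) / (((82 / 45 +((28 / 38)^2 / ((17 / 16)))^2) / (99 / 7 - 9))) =271171936800 / 12358147823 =21.94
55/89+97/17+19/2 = 47883/3026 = 15.82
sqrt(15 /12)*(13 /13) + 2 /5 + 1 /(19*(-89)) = 3377 /8455 + sqrt(5) /2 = 1.52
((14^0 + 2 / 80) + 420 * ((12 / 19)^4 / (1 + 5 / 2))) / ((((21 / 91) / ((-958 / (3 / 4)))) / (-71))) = 46367445249437 / 5864445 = 7906535.96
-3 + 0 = -3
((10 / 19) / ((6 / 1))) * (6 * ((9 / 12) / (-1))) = -15 / 38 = -0.39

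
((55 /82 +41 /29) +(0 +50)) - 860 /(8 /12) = -2943763 /2378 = -1237.92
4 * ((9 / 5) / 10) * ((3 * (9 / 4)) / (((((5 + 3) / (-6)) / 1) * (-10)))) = 729 / 2000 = 0.36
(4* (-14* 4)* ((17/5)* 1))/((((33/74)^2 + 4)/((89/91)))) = -265126016/1494545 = -177.40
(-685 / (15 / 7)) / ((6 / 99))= -10549 / 2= -5274.50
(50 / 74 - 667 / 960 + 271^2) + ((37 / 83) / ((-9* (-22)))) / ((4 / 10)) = 7145020700299 / 97289280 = 73440.99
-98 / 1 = -98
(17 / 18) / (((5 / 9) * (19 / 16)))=136 / 95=1.43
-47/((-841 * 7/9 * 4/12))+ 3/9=9694/17661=0.55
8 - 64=-56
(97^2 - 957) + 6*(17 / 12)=16921 / 2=8460.50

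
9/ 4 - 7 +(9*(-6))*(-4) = 845/ 4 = 211.25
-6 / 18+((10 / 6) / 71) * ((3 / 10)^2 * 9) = -1339 / 4260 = -0.31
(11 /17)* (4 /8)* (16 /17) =88 /289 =0.30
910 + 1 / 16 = 14561 / 16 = 910.06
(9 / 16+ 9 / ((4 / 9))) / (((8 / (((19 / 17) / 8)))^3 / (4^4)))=2284047 / 80494592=0.03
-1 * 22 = -22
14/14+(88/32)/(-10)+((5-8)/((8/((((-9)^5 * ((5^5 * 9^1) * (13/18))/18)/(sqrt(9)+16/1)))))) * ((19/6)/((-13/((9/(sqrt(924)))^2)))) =-2767850419/98560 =-28082.90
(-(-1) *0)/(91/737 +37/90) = 0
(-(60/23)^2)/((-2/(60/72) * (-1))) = -1500/529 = -2.84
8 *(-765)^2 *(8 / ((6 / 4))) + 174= 24969774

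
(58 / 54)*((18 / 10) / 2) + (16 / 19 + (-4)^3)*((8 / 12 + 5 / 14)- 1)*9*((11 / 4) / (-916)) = 460189 / 456855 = 1.01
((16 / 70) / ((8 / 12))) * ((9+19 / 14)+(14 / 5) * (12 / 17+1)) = 108054 / 20825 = 5.19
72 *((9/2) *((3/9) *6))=648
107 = 107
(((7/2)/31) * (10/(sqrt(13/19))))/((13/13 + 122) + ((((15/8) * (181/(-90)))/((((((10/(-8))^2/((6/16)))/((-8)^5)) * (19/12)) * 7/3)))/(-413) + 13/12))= 576754500 * sqrt(247)/694956409979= 0.01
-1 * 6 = -6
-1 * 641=-641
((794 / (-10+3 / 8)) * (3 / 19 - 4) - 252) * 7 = 95020 / 209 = 454.64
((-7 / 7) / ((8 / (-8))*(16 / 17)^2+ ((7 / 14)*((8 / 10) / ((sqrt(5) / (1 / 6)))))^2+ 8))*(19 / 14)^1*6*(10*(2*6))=-2223855000 / 16193023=-137.33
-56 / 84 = -2 / 3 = -0.67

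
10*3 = 30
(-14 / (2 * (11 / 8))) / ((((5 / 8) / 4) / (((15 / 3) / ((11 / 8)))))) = -14336 / 121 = -118.48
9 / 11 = 0.82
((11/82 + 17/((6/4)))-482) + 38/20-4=-290669/615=-472.63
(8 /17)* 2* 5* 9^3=58320 /17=3430.59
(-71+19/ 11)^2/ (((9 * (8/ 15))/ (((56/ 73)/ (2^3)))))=1693545/ 17666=95.86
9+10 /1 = 19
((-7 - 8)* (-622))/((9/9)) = 9330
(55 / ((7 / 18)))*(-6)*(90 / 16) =-66825 / 14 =-4773.21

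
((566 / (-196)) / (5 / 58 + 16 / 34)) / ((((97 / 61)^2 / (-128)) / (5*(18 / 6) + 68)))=90417241216 / 4149369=21790.60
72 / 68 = 18 / 17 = 1.06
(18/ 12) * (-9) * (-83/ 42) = 747/ 28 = 26.68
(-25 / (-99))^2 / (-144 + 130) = -625 / 137214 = -0.00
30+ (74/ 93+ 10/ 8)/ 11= 30.19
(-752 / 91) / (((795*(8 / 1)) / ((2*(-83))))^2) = -323783 / 57514275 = -0.01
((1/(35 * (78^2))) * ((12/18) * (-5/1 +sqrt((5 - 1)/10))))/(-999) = 1/63818118 - sqrt(10)/1595452950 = 0.00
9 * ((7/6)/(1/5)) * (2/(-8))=-13.12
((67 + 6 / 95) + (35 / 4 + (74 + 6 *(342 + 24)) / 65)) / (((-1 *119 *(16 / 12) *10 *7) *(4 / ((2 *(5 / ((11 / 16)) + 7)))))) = -257654427 / 3621217600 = -0.07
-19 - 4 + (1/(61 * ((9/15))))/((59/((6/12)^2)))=-993319/43188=-23.00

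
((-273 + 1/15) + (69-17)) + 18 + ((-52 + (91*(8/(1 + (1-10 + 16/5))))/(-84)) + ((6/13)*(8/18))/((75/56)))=-328867/1300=-252.97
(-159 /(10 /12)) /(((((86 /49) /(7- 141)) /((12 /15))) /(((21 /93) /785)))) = 87695496 /26160125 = 3.35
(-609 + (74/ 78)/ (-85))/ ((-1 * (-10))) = -1009436/ 16575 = -60.90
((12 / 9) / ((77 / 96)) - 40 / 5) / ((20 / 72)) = -8784 / 385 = -22.82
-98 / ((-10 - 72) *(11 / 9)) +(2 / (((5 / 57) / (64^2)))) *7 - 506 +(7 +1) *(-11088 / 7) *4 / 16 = 1465859543 / 2255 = 650048.58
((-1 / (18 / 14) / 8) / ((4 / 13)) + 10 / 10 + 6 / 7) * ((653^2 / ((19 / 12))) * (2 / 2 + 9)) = 6624263815 / 1596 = 4150541.24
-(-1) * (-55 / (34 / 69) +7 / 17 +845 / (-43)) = -191313 / 1462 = -130.86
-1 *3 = -3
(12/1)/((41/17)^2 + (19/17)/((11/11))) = 289/167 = 1.73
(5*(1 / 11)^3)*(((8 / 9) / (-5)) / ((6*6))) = -2 / 107811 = -0.00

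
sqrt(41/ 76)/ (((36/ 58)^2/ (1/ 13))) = 841* sqrt(779)/ 160056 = 0.15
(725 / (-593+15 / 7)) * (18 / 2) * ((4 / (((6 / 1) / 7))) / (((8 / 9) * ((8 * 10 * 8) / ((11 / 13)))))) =-191835 / 2502656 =-0.08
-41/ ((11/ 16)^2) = -10496/ 121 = -86.74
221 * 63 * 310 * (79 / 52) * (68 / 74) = 6025532.84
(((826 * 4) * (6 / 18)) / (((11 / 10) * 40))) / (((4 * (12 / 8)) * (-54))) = -413 / 5346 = -0.08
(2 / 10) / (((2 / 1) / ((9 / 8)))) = 9 / 80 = 0.11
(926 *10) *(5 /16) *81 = 937575 /4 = 234393.75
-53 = -53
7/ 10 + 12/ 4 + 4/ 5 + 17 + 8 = 59/ 2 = 29.50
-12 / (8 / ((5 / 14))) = -15 / 28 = -0.54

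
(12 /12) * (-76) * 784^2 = -46713856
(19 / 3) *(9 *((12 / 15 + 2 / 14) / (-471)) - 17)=-1776766 / 16485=-107.78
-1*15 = -15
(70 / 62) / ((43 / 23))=805 / 1333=0.60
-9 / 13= -0.69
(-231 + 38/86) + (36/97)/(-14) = -6732380/29197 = -230.58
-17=-17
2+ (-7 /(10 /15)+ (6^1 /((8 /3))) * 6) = 5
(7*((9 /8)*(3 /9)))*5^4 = 13125 /8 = 1640.62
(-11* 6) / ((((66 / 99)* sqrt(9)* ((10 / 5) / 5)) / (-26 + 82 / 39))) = 25630 / 13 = 1971.54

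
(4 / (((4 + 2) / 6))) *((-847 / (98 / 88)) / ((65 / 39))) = -63888 / 35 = -1825.37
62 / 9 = 6.89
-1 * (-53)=53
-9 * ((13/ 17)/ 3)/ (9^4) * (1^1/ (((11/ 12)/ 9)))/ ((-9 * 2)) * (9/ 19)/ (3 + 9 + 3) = 26/ 4316895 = 0.00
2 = 2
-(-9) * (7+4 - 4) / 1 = 63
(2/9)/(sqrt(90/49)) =7 *sqrt(10)/135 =0.16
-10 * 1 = -10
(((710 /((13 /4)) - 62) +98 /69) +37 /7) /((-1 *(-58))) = 1024529 /364182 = 2.81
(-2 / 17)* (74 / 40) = -37 / 170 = -0.22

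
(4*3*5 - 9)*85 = 4335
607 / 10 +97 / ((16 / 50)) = 14553 / 40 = 363.82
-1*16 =-16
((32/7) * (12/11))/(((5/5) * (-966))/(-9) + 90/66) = 1152/25109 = 0.05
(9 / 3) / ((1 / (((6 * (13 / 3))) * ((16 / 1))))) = 1248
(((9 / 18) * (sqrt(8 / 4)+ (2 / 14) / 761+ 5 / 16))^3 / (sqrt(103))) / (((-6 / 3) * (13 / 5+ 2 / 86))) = -3581860235965 * sqrt(206) / 6752143603580928 -253821627605493925 * sqrt(103) / 575498703620409655296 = -0.01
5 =5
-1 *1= -1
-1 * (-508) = 508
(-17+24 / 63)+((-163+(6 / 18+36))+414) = 1895 / 7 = 270.71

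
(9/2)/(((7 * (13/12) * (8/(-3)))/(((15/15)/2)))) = -81/728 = -0.11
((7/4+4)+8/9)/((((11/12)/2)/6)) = 956/11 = 86.91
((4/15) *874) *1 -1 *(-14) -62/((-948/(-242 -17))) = 181801/790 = 230.13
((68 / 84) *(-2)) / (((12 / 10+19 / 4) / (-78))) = 1040 / 49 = 21.22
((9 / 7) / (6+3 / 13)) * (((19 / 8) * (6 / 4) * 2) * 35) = 1235 / 24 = 51.46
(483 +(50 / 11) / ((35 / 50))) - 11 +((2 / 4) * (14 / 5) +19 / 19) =185144 / 385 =480.89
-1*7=-7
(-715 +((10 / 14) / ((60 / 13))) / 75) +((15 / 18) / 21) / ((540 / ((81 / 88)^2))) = -69765488581 / 97574400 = -715.00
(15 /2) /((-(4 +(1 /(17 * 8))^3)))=-3773184 /2012365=-1.87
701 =701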